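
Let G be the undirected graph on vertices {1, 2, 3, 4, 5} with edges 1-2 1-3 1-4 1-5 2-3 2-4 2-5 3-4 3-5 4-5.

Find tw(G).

A width-4 tree decomposition is:
Bags: B1 = {1, 2, 3, 4, 5}
Tree: (single bag)
A single bag containing all 5 vertices is trivially a valid decomposition of width 4. On the other hand G contains the 5-clique {1, 2, 3, 4, 5}. A clique must lie in a single bag of any decomposition, so no decomposition can have width below 4. Hence tw(G) = 4 exactly.

4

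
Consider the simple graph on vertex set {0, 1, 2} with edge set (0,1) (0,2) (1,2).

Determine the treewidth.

2

A width-2 tree decomposition is:
Bags: B1 = {0, 1, 2}
Tree: (single bag)
With just one bag of size 3, the width is 3 − 1 = 2, so tw(G) ≤ 2. On the other hand G contains the 3-clique {0, 1, 2}. A clique must lie in a single bag of any decomposition, so no decomposition can have width below 2. Hence tw(G) = 2 exactly.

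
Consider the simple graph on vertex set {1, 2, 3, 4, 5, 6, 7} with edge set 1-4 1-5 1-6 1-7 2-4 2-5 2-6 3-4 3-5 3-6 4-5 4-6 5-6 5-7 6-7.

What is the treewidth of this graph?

3

A width-3 tree decomposition is:
Bags: B1 = {2, 4, 5, 6}  B2 = {1, 4, 5, 6}  B3 = {1, 5, 6, 7}  B4 = {3, 4, 5, 6}
Tree: B1–B2, B2–B3, B1–B4
Each bag holds 4 vertices, so the decomposition has width 3, which upper-bounds the treewidth. On the other hand G contains the 4-clique {1, 4, 5, 6}. A clique must lie in a single bag of any decomposition, so no decomposition can have width below 3. Therefore the treewidth is 3.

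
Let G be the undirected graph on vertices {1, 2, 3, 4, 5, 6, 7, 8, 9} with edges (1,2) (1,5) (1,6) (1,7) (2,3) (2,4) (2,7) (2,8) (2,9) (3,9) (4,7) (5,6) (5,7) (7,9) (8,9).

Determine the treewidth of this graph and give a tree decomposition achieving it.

Treewidth 2.
One such decomposition:
Bags: B1 = {1, 2, 7}  B2 = {2, 7, 9}  B3 = {2, 3, 9}  B4 = {1, 5, 7}  B5 = {2, 4, 7}  B6 = {2, 8, 9}  B7 = {1, 5, 6}
Tree: B1–B2, B2–B3, B1–B4, B2–B5, B3–B6, B4–B7

Every bag has size at most 3, so the width is 3 − 1 = 2 and tw(G) ≤ 2. On the other hand G contains the 3-clique {2, 8, 9}. A clique must lie in a single bag of any decomposition, so no decomposition can have width below 2. Hence tw(G) = 2 exactly.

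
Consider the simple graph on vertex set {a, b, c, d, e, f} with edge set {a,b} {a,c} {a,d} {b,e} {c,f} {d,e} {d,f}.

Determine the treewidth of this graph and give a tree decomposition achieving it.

Treewidth 2.
Bags: B1 = {a, c, f}  B2 = {a, d, f}  B3 = {a, b, d}  B4 = {b, d, e}
Tree: B1–B2, B2–B3, B3–B4

The largest bag has 3 vertices, giving width 2; this decomposition certifies tw(G) ≤ 2. For the lower bound, G contains the cycle c–f–d–a–c, so G is not a forest; only forests have treewidth ≤ 1, hence tw(G) ≥ 2. Combining the bounds, tw(G) = 2.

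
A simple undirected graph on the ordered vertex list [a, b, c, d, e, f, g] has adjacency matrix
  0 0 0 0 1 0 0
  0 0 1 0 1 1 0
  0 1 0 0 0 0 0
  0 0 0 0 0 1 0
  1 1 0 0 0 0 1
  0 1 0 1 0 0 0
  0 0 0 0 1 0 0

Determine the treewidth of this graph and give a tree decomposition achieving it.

Treewidth 1.
One such decomposition:
Bags: B1 = {b, e}  B2 = {b, c}  B3 = {e, g}  B4 = {b, f}  B5 = {a, e}  B6 = {d, f}
Tree: B1–B2, B1–B3, B2–B4, B3–B5, B4–B6

Each bag holds 2 vertices, so the decomposition has width 1, which upper-bounds the treewidth. G has an edge, so its treewidth is at least 1. Hence tw(G) = 1 exactly.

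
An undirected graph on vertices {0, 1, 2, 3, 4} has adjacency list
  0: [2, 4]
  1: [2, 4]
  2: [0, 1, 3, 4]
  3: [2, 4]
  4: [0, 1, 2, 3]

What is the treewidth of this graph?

2

A width-2 tree decomposition is:
Bags: B1 = {2, 3, 4}  B2 = {0, 2, 4}  B3 = {1, 2, 4}
Tree: B1–B2, B2–B3
The largest bag has 3 vertices, giving width 2; this decomposition certifies tw(G) ≤ 2. On the other hand G contains the 3-clique {0, 2, 4}. A clique must lie in a single bag of any decomposition, so no decomposition can have width below 2. Combining the bounds, tw(G) = 2.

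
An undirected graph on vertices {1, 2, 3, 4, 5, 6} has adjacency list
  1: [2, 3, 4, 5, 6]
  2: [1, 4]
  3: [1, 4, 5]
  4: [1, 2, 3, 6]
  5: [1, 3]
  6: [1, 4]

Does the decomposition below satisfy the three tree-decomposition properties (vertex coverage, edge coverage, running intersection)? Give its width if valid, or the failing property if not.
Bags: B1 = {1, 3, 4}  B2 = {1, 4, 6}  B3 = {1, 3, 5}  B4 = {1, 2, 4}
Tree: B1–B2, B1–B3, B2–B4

Every vertex of G appears in some bag (union = {1, 2, 3, 4, 5, 6}); every edge is covered by a bag; and for each vertex v the set of bags containing v is connected in the bag tree. The decomposition is therefore valid. The largest bag has 3 vertices, so the width is 2.

Yes; width 2.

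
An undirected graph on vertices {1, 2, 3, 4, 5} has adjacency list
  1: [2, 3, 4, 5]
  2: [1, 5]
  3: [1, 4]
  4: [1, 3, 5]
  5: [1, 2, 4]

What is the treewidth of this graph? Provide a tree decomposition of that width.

Treewidth 2.
Bags: B1 = {1, 2, 5}  B2 = {1, 4, 5}  B3 = {1, 3, 4}
Tree: B1–B2, B2–B3

The largest bag has 3 vertices, giving width 2; this decomposition certifies tw(G) ≤ 2. For the lower bound, the 3 vertices {1, 2, 5} are pairwise adjacent, and any tree decomposition puts a clique entirely inside one bag — forcing width ≥ 2. Combining the bounds, tw(G) = 2.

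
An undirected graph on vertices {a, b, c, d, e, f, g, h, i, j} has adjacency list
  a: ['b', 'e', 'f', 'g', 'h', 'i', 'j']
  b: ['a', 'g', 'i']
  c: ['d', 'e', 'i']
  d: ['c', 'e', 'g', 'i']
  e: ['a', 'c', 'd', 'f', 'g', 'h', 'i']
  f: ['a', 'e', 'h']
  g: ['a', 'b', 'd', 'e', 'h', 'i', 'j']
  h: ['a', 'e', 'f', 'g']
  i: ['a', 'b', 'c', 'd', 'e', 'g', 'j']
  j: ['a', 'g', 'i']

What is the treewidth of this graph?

A width-3 tree decomposition is:
Bags: B1 = {a, e, g, i}  B2 = {a, b, g, i}  B3 = {a, e, g, h}  B4 = {d, e, g, i}  B5 = {c, d, e, i}  B6 = {a, g, i, j}  B7 = {a, e, f, h}
Tree: B1–B2, B1–B3, B1–B4, B4–B5, B1–B6, B3–B7
Every bag has size at most 4, so the width is 4 − 1 = 3 and tw(G) ≤ 3. Conversely, {a, e, g, h} is a clique of size 4, and the vertices of any clique must share a bag in every tree decomposition; so some bag has ≥ 4 vertices and tw(G) ≥ 3. Therefore the treewidth is 3.

3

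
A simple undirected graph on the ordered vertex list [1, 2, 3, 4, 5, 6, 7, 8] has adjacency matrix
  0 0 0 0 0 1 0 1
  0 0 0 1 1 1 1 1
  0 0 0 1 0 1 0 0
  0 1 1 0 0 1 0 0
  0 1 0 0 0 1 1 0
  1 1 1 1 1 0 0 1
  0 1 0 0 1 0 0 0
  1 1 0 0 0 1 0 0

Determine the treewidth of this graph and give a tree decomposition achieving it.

Treewidth 2.
One such decomposition:
Bags: B1 = {2, 6, 8}  B2 = {2, 4, 6}  B3 = {2, 5, 6}  B4 = {2, 5, 7}  B5 = {1, 6, 8}  B6 = {3, 4, 6}
Tree: B1–B2, B1–B3, B3–B4, B1–B5, B2–B6

Every bag has size at most 3, so the width is 3 − 1 = 2 and tw(G) ≤ 2. On the other hand G contains the 3-clique {1, 6, 8}. A clique must lie in a single bag of any decomposition, so no decomposition can have width below 2. Therefore the treewidth is 2.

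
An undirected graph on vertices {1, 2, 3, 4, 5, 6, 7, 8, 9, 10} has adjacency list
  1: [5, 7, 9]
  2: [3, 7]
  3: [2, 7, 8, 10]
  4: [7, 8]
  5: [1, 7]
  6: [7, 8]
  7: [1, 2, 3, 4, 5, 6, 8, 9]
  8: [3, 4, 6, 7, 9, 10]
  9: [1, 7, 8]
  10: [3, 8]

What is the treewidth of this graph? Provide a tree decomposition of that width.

Treewidth 2.
Bags: B1 = {3, 7, 8}  B2 = {2, 3, 7}  B3 = {3, 8, 10}  B4 = {4, 7, 8}  B5 = {7, 8, 9}  B6 = {6, 7, 8}  B7 = {1, 7, 9}  B8 = {1, 5, 7}
Tree: B1–B2, B1–B3, B1–B4, B1–B5, B4–B6, B5–B7, B7–B8

Each bag holds 3 vertices, so the decomposition has width 2, which upper-bounds the treewidth. Conversely, {3, 8, 10} is a clique of size 3, and the vertices of any clique must share a bag in every tree decomposition; so some bag has ≥ 3 vertices and tw(G) ≥ 2. Therefore the treewidth is 2.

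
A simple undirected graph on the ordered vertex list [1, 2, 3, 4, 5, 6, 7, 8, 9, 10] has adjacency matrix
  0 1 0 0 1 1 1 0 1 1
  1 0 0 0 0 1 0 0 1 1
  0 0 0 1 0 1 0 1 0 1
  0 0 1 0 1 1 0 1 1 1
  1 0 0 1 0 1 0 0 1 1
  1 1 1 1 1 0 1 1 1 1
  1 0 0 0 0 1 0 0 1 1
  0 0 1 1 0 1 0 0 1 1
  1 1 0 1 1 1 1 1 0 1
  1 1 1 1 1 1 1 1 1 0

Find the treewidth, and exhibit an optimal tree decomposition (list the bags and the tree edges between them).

Every bag has size at most 5, so the width is 5 − 1 = 4 and tw(G) ≤ 4. Conversely, {4, 6, 8, 9, 10} is a clique of size 5, and the vertices of any clique must share a bag in every tree decomposition; so some bag has ≥ 5 vertices and tw(G) ≥ 4. Hence tw(G) = 4 exactly.

Treewidth 4.
One such decomposition:
Bags: B1 = {4, 5, 6, 9, 10}  B2 = {1, 5, 6, 9, 10}  B3 = {4, 6, 8, 9, 10}  B4 = {1, 2, 6, 9, 10}  B5 = {1, 6, 7, 9, 10}  B6 = {3, 4, 6, 8, 10}
Tree: B1–B2, B1–B3, B2–B4, B2–B5, B3–B6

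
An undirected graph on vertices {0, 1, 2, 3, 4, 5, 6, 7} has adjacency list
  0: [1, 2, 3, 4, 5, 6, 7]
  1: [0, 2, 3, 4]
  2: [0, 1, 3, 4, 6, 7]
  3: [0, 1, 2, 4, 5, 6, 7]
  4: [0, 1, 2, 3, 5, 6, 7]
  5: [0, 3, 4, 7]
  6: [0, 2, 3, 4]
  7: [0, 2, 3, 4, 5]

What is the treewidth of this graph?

4

A width-4 tree decomposition is:
Bags: B1 = {0, 2, 3, 4, 7}  B2 = {0, 3, 4, 5, 7}  B3 = {0, 2, 3, 4, 6}  B4 = {0, 1, 2, 3, 4}
Tree: B1–B2, B1–B3, B1–B4
Each bag holds 5 vertices, so the decomposition has width 4, which upper-bounds the treewidth. For the lower bound, the 5 vertices {0, 1, 2, 3, 4} are pairwise adjacent, and any tree decomposition puts a clique entirely inside one bag — forcing width ≥ 4. Combining the bounds, tw(G) = 4.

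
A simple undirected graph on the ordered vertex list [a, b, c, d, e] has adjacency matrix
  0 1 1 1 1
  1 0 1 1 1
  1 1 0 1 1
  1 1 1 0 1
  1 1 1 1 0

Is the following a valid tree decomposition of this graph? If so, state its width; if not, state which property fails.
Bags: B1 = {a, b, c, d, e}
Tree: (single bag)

Vertex coverage: the bags together contain {a, b, c, d, e}, the full vertex set. Edge coverage: each edge of G has both endpoints in at least one bag. Running intersection: for every vertex, the bags containing it form a connected subtree. All three properties hold, so this is a valid tree decomposition of width max|bag| − 1 = 4, and hence tw(G) ≤ 4.

Yes; width 4.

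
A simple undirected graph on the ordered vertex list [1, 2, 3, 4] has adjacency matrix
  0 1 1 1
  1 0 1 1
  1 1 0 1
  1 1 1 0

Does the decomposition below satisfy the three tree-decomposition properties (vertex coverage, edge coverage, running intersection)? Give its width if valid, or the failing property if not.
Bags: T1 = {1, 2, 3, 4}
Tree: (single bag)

Every vertex of G appears in some bag (union = {1, 2, 3, 4}); every edge is covered by a bag; and for each vertex v the set of bags containing v is connected in the bag tree. The decomposition is therefore valid. The largest bag has 4 vertices, so the width is 3.

Yes; width 3.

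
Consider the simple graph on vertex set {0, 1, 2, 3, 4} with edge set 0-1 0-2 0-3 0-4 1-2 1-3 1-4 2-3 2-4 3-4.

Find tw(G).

4

A width-4 tree decomposition is:
Bags: B1 = {0, 1, 2, 3, 4}
Tree: (single bag)
A single bag containing all 5 vertices is trivially a valid decomposition of width 4. For the lower bound, the 5 vertices {0, 1, 2, 3, 4} are pairwise adjacent, and any tree decomposition puts a clique entirely inside one bag — forcing width ≥ 4. Combining the bounds, tw(G) = 4.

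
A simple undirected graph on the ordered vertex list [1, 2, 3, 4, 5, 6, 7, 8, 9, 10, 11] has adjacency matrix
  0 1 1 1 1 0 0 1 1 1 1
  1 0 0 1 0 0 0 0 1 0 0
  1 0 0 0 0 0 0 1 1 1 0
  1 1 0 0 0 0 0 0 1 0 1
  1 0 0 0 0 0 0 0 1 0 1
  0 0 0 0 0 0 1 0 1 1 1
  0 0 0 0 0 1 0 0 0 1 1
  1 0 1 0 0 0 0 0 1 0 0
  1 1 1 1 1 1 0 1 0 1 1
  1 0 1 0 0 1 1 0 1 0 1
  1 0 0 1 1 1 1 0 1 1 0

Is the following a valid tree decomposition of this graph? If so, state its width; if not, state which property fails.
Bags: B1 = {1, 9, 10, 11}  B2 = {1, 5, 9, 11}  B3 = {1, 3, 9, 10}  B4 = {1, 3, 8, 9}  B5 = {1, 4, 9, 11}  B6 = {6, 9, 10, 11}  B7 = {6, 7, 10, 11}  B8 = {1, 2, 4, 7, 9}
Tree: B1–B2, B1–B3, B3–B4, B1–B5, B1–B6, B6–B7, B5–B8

No — bags containing vertex 7 are not connected in the tree.

A tree decomposition must satisfy three properties: every vertex lies in some bag; for every edge, both endpoints lie together in some bag; and for every vertex, the bags containing it form a connected subtree. Here bags containing vertex 7 are not connected in the tree, so the decomposition is invalid.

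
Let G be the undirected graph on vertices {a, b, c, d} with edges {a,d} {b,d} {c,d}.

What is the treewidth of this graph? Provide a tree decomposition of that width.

Treewidth 1.
Bags: B1 = {a, d}  B2 = {b, d}  B3 = {c, d}
Tree: B1–B2, B1–B3

Every bag has size at most 2, so the width is 2 − 1 = 1 and tw(G) ≤ 1. Since G has at least one edge (e.g. a–d), it is not an edgeless graph, so tw(G) ≥ 1. Therefore the treewidth is 1.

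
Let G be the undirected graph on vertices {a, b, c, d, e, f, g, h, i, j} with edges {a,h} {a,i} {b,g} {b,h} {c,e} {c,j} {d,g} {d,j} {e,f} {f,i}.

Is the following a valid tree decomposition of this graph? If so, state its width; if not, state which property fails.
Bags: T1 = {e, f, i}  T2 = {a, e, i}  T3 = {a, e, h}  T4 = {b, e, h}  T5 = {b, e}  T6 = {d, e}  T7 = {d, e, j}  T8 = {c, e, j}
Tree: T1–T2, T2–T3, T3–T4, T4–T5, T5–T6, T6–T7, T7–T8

A tree decomposition must satisfy three properties: every vertex lies in some bag; for every edge, both endpoints lie together in some bag; and for every vertex, the bags containing it form a connected subtree. Here vertex g appears in no bag, so the decomposition is invalid.

No — vertex g appears in no bag.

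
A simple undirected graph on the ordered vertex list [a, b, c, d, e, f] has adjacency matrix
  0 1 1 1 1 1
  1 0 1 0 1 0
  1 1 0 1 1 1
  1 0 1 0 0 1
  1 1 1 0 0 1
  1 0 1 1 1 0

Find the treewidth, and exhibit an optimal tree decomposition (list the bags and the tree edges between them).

Each bag holds 4 vertices, so the decomposition has width 3, which upper-bounds the treewidth. Conversely, {a, c, d, f} is a clique of size 4, and the vertices of any clique must share a bag in every tree decomposition; so some bag has ≥ 4 vertices and tw(G) ≥ 3. The upper and lower bounds meet at 3, so that is the treewidth.

Treewidth 3.
Bags: B1 = {a, c, d, f}  B2 = {a, c, e, f}  B3 = {a, b, c, e}
Tree: B1–B2, B2–B3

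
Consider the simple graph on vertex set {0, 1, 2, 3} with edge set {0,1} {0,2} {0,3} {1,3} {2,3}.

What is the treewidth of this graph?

2

A width-2 tree decomposition is:
Bags: B1 = {0, 2, 3}  B2 = {0, 1, 3}
Tree: B1–B2
Every bag has size at most 3, so the width is 3 − 1 = 2 and tw(G) ≤ 2. On the other hand G contains the 3-clique {0, 1, 3}. A clique must lie in a single bag of any decomposition, so no decomposition can have width below 2. Hence tw(G) = 2 exactly.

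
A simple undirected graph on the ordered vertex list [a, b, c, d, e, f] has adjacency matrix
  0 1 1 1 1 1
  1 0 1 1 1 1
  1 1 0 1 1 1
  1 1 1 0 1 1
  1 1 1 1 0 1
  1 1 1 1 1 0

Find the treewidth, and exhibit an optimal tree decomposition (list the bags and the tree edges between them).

Treewidth 5.
Bags: B1 = {a, b, c, d, e, f}
Tree: (single bag)

With just one bag of size 6, the width is 6 − 1 = 5, so tw(G) ≤ 5. On the other hand G contains the 6-clique {a, b, c, d, e, f}. A clique must lie in a single bag of any decomposition, so no decomposition can have width below 5. Hence tw(G) = 5 exactly.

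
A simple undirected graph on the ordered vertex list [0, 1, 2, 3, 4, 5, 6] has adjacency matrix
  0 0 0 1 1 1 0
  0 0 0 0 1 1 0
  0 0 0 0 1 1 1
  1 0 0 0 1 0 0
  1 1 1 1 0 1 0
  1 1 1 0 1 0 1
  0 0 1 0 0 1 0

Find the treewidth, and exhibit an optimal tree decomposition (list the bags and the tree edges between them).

Every bag has size at most 3, so the width is 3 − 1 = 2 and tw(G) ≤ 2. On the other hand G contains the 3-clique {0, 3, 4}. A clique must lie in a single bag of any decomposition, so no decomposition can have width below 2. Hence tw(G) = 2 exactly.

Treewidth 2.
Bags: B1 = {0, 4, 5}  B2 = {2, 4, 5}  B3 = {1, 4, 5}  B4 = {2, 5, 6}  B5 = {0, 3, 4}
Tree: B1–B2, B2–B3, B2–B4, B1–B5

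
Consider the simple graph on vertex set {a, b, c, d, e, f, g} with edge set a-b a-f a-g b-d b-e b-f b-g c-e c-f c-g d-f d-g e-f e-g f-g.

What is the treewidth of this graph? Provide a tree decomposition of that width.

Treewidth 3.
Bags: B1 = {c, e, f, g}  B2 = {b, e, f, g}  B3 = {a, b, f, g}  B4 = {b, d, f, g}
Tree: B1–B2, B2–B3, B3–B4

The largest bag has 4 vertices, giving width 3; this decomposition certifies tw(G) ≤ 3. On the other hand G contains the 4-clique {c, e, f, g}. A clique must lie in a single bag of any decomposition, so no decomposition can have width below 3. Hence tw(G) = 3 exactly.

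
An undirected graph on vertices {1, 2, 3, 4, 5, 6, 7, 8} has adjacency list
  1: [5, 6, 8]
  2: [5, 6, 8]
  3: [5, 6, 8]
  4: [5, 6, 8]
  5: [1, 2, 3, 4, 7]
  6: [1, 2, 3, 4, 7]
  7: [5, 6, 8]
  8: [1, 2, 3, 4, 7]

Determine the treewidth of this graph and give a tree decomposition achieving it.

Each bag holds 4 vertices, so the decomposition has width 3, which upper-bounds the treewidth. For the lower bound: the 4 vertex sets {3,5}, {1,8}, {6}, {7} are disjoint, each induces a connected subgraph, and every pair is joined by at least one edge of G. Contracting each set to a single vertex therefore yields K_{4} as a minor, and since treewidth is minor-monotone, tw(G) ≥ tw(K_{4}) = 3. Hence tw(G) = 3 exactly.

Treewidth 3.
One optimal decomposition is:
Bags: B1 = {3, 5, 6, 8}  B2 = {1, 5, 6, 8}  B3 = {5, 6, 7, 8}  B4 = {2, 5, 6, 8}  B5 = {4, 5, 6, 8}
Tree: B1–B2, B2–B3, B3–B4, B4–B5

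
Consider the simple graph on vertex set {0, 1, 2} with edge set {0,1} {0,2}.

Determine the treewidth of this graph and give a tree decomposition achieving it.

Treewidth 1.
One such decomposition:
Bags: B1 = {0, 1}  B2 = {0, 2}
Tree: B1–B2

Every bag has size at most 2, so the width is 2 − 1 = 1 and tw(G) ≤ 1. G has an edge, so its treewidth is at least 1. Combining the bounds, tw(G) = 1.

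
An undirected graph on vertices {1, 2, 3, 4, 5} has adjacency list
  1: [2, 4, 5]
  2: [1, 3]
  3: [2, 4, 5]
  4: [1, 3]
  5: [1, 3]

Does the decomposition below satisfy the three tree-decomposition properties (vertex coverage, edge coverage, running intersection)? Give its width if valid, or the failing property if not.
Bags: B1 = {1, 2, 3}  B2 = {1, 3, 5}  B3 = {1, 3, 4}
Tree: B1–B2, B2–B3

Checking the three conditions: (i) the bags cover all of {1, 2, 3, 4, 5}; (ii) for each edge, some bag contains both endpoints; (iii) the bags containing any fixed vertex form a subtree. All hold, so the decomposition is valid with width 3 − 1 = 2.

Yes; width 2.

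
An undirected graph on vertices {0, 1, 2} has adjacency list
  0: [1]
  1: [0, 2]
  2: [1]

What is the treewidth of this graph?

1

A width-1 tree decomposition is:
Bags: B1 = {0, 1}  B2 = {1, 2}
Tree: B1–B2
Every bag has size at most 2, so the width is 2 − 1 = 1 and tw(G) ≤ 1. Since G has at least one edge (e.g. 1–0), it is not an edgeless graph, so tw(G) ≥ 1. Hence tw(G) = 1 exactly.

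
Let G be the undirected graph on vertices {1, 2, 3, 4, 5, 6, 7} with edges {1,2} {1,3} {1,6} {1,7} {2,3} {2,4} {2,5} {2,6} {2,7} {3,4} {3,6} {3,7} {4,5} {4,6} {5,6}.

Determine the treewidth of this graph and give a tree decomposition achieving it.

Each bag holds 4 vertices, so the decomposition has width 3, which upper-bounds the treewidth. Conversely, {1, 2, 3, 6} is a clique of size 4, and the vertices of any clique must share a bag in every tree decomposition; so some bag has ≥ 4 vertices and tw(G) ≥ 3. Hence tw(G) = 3 exactly.

Treewidth 3.
One such decomposition:
Bags: B1 = {2, 3, 4, 6}  B2 = {1, 2, 3, 6}  B3 = {1, 2, 3, 7}  B4 = {2, 4, 5, 6}
Tree: B1–B2, B2–B3, B1–B4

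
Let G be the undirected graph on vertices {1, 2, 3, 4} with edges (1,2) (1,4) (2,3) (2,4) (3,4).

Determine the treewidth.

A width-2 tree decomposition is:
Bags: B1 = {1, 2, 4}  B2 = {2, 3, 4}
Tree: B1–B2
Each bag holds 3 vertices, so the decomposition has width 2, which upper-bounds the treewidth. On the other hand G contains the 3-clique {1, 2, 4}. A clique must lie in a single bag of any decomposition, so no decomposition can have width below 2. Therefore the treewidth is 2.

2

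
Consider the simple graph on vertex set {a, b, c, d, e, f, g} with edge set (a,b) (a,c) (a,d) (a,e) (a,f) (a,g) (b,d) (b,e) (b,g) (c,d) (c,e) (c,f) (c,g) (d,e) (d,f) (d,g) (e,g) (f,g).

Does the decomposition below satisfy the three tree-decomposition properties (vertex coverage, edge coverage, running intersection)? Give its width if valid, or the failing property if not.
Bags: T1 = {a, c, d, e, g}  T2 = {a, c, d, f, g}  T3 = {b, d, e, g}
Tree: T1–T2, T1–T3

No — edge (a,b) lies in no bag.

A tree decomposition must satisfy three properties: every vertex lies in some bag; for every edge, both endpoints lie together in some bag; and for every vertex, the bags containing it form a connected subtree. Here edge (a,b) lies in no bag, so the decomposition is invalid.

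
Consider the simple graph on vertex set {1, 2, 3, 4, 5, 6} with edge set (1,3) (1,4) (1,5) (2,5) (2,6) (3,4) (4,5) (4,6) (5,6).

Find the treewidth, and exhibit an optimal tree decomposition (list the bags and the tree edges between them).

Treewidth 2.
One optimal decomposition is:
Bags: B1 = {2, 5, 6}  B2 = {4, 5, 6}  B3 = {1, 4, 5}  B4 = {1, 3, 4}
Tree: B1–B2, B2–B3, B3–B4

Each bag holds 3 vertices, so the decomposition has width 2, which upper-bounds the treewidth. Conversely, {2, 5, 6} is a clique of size 3, and the vertices of any clique must share a bag in every tree decomposition; so some bag has ≥ 3 vertices and tw(G) ≥ 2. Hence tw(G) = 2 exactly.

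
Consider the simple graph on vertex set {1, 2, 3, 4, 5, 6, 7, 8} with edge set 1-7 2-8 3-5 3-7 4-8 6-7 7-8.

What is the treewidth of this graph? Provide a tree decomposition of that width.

Treewidth 1.
One such decomposition:
Bags: B1 = {3, 7}  B2 = {7, 8}  B3 = {2, 8}  B4 = {3, 5}  B5 = {1, 7}  B6 = {6, 7}  B7 = {4, 8}
Tree: B1–B2, B2–B3, B1–B4, B1–B5, B2–B6, B3–B7

The largest bag has 2 vertices, giving width 1; this decomposition certifies tw(G) ≤ 1. G has an edge, so its treewidth is at least 1. Therefore the treewidth is 1.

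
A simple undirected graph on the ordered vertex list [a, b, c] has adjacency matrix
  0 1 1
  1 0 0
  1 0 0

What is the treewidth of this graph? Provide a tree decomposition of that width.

Treewidth 1.
One such decomposition:
Bags: B1 = {a, b}  B2 = {a, c}
Tree: B1–B2

Each bag holds 2 vertices, so the decomposition has width 1, which upper-bounds the treewidth. Since G has at least one edge (e.g. a–b), it is not an edgeless graph, so tw(G) ≥ 1. Combining the bounds, tw(G) = 1.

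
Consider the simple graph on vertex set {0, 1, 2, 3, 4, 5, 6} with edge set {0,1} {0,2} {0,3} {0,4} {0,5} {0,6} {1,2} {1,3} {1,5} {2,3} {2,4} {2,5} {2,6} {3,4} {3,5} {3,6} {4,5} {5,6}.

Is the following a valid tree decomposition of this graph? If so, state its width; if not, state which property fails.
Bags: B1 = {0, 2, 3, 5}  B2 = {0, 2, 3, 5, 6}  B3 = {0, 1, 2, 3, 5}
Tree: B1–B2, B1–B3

A tree decomposition must satisfy three properties: every vertex lies in some bag; for every edge, both endpoints lie together in some bag; and for every vertex, the bags containing it form a connected subtree. Here vertex 4 appears in no bag, so the decomposition is invalid.

No — vertex 4 appears in no bag.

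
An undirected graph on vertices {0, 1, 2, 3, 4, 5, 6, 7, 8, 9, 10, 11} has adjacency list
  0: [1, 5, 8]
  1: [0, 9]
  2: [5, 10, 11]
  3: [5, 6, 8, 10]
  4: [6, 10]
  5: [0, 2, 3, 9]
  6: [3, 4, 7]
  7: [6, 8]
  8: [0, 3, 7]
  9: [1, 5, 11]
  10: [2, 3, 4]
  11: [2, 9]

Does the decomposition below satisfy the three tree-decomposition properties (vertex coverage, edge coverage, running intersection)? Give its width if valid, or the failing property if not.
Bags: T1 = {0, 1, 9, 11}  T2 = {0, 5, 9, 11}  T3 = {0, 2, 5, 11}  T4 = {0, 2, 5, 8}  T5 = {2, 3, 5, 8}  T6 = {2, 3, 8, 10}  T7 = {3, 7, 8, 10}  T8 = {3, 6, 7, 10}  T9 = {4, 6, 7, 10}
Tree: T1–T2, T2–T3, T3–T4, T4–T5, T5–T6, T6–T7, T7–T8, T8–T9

Yes; width 3.

Vertex coverage: the bags together contain {0, 1, 2, 3, 4, 5, 6, 7, 8, 9, 10, 11}, the full vertex set. Edge coverage: each edge of G has both endpoints in at least one bag. Running intersection: for every vertex, the bags containing it form a connected subtree. All three properties hold, so this is a valid tree decomposition of width max|bag| − 1 = 3, and hence tw(G) ≤ 3.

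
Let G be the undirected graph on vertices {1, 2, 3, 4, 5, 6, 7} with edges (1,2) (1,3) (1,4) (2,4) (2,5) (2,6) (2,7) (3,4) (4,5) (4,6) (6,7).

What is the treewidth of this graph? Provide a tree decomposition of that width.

Treewidth 2.
One such decomposition:
Bags: B1 = {1, 3, 4}  B2 = {1, 2, 4}  B3 = {2, 4, 6}  B4 = {2, 6, 7}  B5 = {2, 4, 5}
Tree: B1–B2, B2–B3, B3–B4, B3–B5

The largest bag has 3 vertices, giving width 2; this decomposition certifies tw(G) ≤ 2. Conversely, {1, 2, 4} is a clique of size 3, and the vertices of any clique must share a bag in every tree decomposition; so some bag has ≥ 3 vertices and tw(G) ≥ 2. Combining the bounds, tw(G) = 2.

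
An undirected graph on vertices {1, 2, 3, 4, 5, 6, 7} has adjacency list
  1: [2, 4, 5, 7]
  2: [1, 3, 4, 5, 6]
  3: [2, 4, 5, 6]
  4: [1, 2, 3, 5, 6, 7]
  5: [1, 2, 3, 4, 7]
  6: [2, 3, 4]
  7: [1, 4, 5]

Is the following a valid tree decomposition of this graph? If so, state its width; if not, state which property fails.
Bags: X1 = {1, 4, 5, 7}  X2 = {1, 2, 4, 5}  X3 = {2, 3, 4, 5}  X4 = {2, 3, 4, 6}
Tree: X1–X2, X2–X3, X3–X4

Vertex coverage: the bags together contain {1, 2, 3, 4, 5, 6, 7}, the full vertex set. Edge coverage: each edge of G has both endpoints in at least one bag. Running intersection: for every vertex, the bags containing it form a connected subtree. All three properties hold, so this is a valid tree decomposition of width max|bag| − 1 = 3, and hence tw(G) ≤ 3.

Yes; width 3.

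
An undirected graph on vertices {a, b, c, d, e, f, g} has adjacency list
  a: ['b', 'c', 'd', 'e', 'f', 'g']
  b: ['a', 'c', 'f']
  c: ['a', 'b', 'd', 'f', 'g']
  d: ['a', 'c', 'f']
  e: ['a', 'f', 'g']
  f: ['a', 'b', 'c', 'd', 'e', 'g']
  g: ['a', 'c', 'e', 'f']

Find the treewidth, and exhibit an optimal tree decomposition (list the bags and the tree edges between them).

Treewidth 3.
One optimal decomposition is:
Bags: B1 = {a, c, d, f}  B2 = {a, c, f, g}  B3 = {a, e, f, g}  B4 = {a, b, c, f}
Tree: B1–B2, B2–B3, B2–B4

Each bag holds 4 vertices, so the decomposition has width 3, which upper-bounds the treewidth. For the lower bound, the 4 vertices {a, e, f, g} are pairwise adjacent, and any tree decomposition puts a clique entirely inside one bag — forcing width ≥ 3. Hence tw(G) = 3 exactly.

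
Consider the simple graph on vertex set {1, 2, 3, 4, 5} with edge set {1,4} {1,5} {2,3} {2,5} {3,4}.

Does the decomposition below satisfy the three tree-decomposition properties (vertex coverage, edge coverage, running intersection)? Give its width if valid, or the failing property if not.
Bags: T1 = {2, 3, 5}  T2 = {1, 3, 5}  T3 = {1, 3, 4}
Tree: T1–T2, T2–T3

Vertex coverage: the bags together contain {1, 2, 3, 4, 5}, the full vertex set. Edge coverage: each edge of G has both endpoints in at least one bag. Running intersection: for every vertex, the bags containing it form a connected subtree. All three properties hold, so this is a valid tree decomposition of width max|bag| − 1 = 2, and hence tw(G) ≤ 2.

Yes; width 2.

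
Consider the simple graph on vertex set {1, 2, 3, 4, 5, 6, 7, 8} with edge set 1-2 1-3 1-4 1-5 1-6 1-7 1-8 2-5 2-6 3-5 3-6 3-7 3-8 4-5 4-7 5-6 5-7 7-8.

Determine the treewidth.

A width-3 tree decomposition is:
Bags: B1 = {1, 3, 5, 7}  B2 = {1, 4, 5, 7}  B3 = {1, 3, 5, 6}  B4 = {1, 2, 5, 6}  B5 = {1, 3, 7, 8}
Tree: B1–B2, B1–B3, B3–B4, B1–B5
The largest bag has 4 vertices, giving width 3; this decomposition certifies tw(G) ≤ 3. For the lower bound, the 4 vertices {1, 3, 7, 8} are pairwise adjacent, and any tree decomposition puts a clique entirely inside one bag — forcing width ≥ 3. Hence tw(G) = 3 exactly.

3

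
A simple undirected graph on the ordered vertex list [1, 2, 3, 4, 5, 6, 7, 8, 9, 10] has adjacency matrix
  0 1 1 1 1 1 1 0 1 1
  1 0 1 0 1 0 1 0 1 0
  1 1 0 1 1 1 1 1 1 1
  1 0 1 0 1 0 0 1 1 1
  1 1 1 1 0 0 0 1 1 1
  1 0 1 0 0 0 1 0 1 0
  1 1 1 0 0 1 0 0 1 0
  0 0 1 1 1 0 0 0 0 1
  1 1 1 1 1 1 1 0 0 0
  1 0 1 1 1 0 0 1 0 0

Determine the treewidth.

4

A width-4 tree decomposition is:
Bags: B1 = {1, 3, 4, 5, 9}  B2 = {1, 2, 3, 5, 9}  B3 = {1, 3, 4, 5, 10}  B4 = {3, 4, 5, 8, 10}  B5 = {1, 2, 3, 7, 9}  B6 = {1, 3, 6, 7, 9}
Tree: B1–B2, B1–B3, B3–B4, B2–B5, B5–B6
The largest bag has 5 vertices, giving width 4; this decomposition certifies tw(G) ≤ 4. Conversely, {3, 4, 5, 8, 10} is a clique of size 5, and the vertices of any clique must share a bag in every tree decomposition; so some bag has ≥ 5 vertices and tw(G) ≥ 4. Combining the bounds, tw(G) = 4.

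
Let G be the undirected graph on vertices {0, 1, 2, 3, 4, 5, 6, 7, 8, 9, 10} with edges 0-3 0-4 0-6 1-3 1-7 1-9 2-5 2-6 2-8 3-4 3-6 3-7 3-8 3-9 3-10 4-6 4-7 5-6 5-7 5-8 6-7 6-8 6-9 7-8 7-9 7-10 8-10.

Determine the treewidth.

3

A width-3 tree decomposition is:
Bags: B1 = {3, 4, 6, 7}  B2 = {0, 3, 4, 6}  B3 = {3, 6, 7, 8}  B4 = {3, 6, 7, 9}  B5 = {5, 6, 7, 8}  B6 = {3, 7, 8, 10}  B7 = {1, 3, 7, 9}  B8 = {2, 5, 6, 8}
Tree: B1–B2, B1–B3, B1–B4, B3–B5, B3–B6, B4–B7, B5–B8
The largest bag has 4 vertices, giving width 3; this decomposition certifies tw(G) ≤ 3. On the other hand G contains the 4-clique {2, 5, 6, 8}. A clique must lie in a single bag of any decomposition, so no decomposition can have width below 3. Combining the bounds, tw(G) = 3.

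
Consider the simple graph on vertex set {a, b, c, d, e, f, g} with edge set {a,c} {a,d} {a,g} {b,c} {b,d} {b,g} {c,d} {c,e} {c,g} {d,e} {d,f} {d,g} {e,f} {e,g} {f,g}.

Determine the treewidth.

A width-3 tree decomposition is:
Bags: B1 = {a, c, d, g}  B2 = {c, d, e, g}  B3 = {b, c, d, g}  B4 = {d, e, f, g}
Tree: B1–B2, B2–B3, B2–B4
The largest bag has 4 vertices, giving width 3; this decomposition certifies tw(G) ≤ 3. On the other hand G contains the 4-clique {c, d, e, g}. A clique must lie in a single bag of any decomposition, so no decomposition can have width below 3. Combining the bounds, tw(G) = 3.

3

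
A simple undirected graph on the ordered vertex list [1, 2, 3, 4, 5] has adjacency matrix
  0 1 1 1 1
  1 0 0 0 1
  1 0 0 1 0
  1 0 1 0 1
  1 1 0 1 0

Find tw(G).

2

A width-2 tree decomposition is:
Bags: B1 = {1, 4, 5}  B2 = {1, 3, 4}  B3 = {1, 2, 5}
Tree: B1–B2, B1–B3
Every bag has size at most 3, so the width is 3 − 1 = 2 and tw(G) ≤ 2. On the other hand G contains the 3-clique {1, 2, 5}. A clique must lie in a single bag of any decomposition, so no decomposition can have width below 2. Therefore the treewidth is 2.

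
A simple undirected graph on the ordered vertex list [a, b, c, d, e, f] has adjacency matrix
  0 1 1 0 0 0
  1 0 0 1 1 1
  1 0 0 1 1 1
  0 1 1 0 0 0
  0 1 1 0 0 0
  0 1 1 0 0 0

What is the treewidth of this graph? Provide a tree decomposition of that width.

Treewidth 2.
One optimal decomposition is:
Bags: B1 = {b, c, f}  B2 = {a, b, c}  B3 = {b, c, d}  B4 = {b, c, e}
Tree: B1–B2, B2–B3, B3–B4

Every bag has size at most 3, so the width is 3 − 1 = 2 and tw(G) ≤ 2. For the lower bound, G contains the cycle c–f–b–a–c, so G is not a forest; only forests have treewidth ≤ 1, hence tw(G) ≥ 2. Therefore the treewidth is 2.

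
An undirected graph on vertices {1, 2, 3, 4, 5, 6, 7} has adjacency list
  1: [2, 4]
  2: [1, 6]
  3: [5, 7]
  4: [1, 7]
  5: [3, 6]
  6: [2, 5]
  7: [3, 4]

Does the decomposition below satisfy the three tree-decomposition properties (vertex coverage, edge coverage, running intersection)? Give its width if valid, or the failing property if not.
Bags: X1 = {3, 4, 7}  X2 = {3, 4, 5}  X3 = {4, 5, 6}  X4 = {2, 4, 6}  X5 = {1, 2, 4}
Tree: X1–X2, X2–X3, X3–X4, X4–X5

Vertex coverage: the bags together contain {1, 2, 3, 4, 5, 6, 7}, the full vertex set. Edge coverage: each edge of G has both endpoints in at least one bag. Running intersection: for every vertex, the bags containing it form a connected subtree. All three properties hold, so this is a valid tree decomposition of width max|bag| − 1 = 2, and hence tw(G) ≤ 2.

Yes; width 2.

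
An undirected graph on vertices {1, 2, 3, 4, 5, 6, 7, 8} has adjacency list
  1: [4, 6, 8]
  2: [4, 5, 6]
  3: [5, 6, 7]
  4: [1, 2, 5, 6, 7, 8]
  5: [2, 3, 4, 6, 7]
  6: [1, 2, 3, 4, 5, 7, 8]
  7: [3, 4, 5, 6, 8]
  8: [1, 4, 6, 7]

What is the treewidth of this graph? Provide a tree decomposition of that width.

Treewidth 3.
One such decomposition:
Bags: B1 = {4, 5, 6, 7}  B2 = {2, 4, 5, 6}  B3 = {4, 6, 7, 8}  B4 = {3, 5, 6, 7}  B5 = {1, 4, 6, 8}
Tree: B1–B2, B1–B3, B1–B4, B3–B5

Each bag holds 4 vertices, so the decomposition has width 3, which upper-bounds the treewidth. For the lower bound, the 4 vertices {3, 5, 6, 7} are pairwise adjacent, and any tree decomposition puts a clique entirely inside one bag — forcing width ≥ 3. The upper and lower bounds meet at 3, so that is the treewidth.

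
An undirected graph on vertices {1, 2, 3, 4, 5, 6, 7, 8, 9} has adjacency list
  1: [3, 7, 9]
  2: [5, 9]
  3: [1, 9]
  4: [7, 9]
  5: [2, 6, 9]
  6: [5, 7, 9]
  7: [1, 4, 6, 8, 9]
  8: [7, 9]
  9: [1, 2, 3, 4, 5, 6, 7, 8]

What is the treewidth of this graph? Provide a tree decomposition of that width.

Treewidth 2.
One optimal decomposition is:
Bags: B1 = {4, 7, 9}  B2 = {1, 7, 9}  B3 = {6, 7, 9}  B4 = {5, 6, 9}  B5 = {1, 3, 9}  B6 = {7, 8, 9}  B7 = {2, 5, 9}
Tree: B1–B2, B2–B3, B3–B4, B2–B5, B2–B6, B4–B7

Each bag holds 3 vertices, so the decomposition has width 2, which upper-bounds the treewidth. Conversely, {2, 5, 9} is a clique of size 3, and the vertices of any clique must share a bag in every tree decomposition; so some bag has ≥ 3 vertices and tw(G) ≥ 2. The upper and lower bounds meet at 2, so that is the treewidth.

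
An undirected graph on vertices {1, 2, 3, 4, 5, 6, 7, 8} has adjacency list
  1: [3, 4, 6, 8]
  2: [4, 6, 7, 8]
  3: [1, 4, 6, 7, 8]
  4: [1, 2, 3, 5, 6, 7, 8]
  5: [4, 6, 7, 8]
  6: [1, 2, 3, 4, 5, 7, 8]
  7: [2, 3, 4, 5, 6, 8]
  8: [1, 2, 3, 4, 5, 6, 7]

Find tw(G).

A width-4 tree decomposition is:
Bags: B1 = {3, 4, 6, 7, 8}  B2 = {1, 3, 4, 6, 8}  B3 = {4, 5, 6, 7, 8}  B4 = {2, 4, 6, 7, 8}
Tree: B1–B2, B1–B3, B3–B4
Each bag holds 5 vertices, so the decomposition has width 4, which upper-bounds the treewidth. For the lower bound, the 5 vertices {1, 3, 4, 6, 8} are pairwise adjacent, and any tree decomposition puts a clique entirely inside one bag — forcing width ≥ 4. The upper and lower bounds meet at 4, so that is the treewidth.

4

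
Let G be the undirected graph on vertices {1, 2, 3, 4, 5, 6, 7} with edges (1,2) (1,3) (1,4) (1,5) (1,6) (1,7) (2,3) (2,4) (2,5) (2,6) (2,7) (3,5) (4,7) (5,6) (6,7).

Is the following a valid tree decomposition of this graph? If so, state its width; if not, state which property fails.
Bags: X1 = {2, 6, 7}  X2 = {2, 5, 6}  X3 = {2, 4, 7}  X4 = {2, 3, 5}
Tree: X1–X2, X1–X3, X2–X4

A tree decomposition must satisfy three properties: every vertex lies in some bag; for every edge, both endpoints lie together in some bag; and for every vertex, the bags containing it form a connected subtree. Here vertex 1 appears in no bag, so the decomposition is invalid.

No — vertex 1 appears in no bag.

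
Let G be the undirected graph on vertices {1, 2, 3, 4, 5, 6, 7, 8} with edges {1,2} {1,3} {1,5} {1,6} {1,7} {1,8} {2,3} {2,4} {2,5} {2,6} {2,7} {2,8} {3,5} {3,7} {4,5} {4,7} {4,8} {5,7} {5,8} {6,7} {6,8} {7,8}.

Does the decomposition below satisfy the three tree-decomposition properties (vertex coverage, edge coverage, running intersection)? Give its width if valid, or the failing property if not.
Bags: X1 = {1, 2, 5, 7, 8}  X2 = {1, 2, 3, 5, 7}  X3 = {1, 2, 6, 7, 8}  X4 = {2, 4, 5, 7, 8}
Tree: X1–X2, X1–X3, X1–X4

Every vertex of G appears in some bag (union = {1, 2, 3, 4, 5, 6, 7, 8}); every edge is covered by a bag; and for each vertex v the set of bags containing v is connected in the bag tree. The decomposition is therefore valid. The largest bag has 5 vertices, so the width is 4.

Yes; width 4.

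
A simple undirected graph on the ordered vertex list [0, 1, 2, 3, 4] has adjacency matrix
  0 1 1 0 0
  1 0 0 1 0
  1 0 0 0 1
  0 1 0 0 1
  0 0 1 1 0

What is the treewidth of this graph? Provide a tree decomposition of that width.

Treewidth 2.
One optimal decomposition is:
Bags: B1 = {0, 2, 4}  B2 = {0, 3, 4}  B3 = {0, 1, 3}
Tree: B1–B2, B2–B3

Each bag holds 3 vertices, so the decomposition has width 2, which upper-bounds the treewidth. For the lower bound, G contains the cycle 0–2–4–3–1–0, so G is not a forest; only forests have treewidth ≤ 1, hence tw(G) ≥ 2. Combining the bounds, tw(G) = 2.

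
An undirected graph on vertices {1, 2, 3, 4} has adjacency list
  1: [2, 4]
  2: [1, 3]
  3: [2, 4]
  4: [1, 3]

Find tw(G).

2

A width-2 tree decomposition is:
Bags: B1 = {1, 3, 4}  B2 = {1, 2, 3}
Tree: B1–B2
Each bag holds 3 vertices, so the decomposition has width 2, which upper-bounds the treewidth. For the lower bound, G contains the cycle 1–4–3–2–1, so G is not a forest; only forests have treewidth ≤ 1, hence tw(G) ≥ 2. Therefore the treewidth is 2.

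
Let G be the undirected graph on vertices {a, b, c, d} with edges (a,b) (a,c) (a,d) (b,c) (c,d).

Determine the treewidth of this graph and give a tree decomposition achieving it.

The largest bag has 3 vertices, giving width 2; this decomposition certifies tw(G) ≤ 2. For the lower bound, the 3 vertices {a, c, d} are pairwise adjacent, and any tree decomposition puts a clique entirely inside one bag — forcing width ≥ 2. Therefore the treewidth is 2.

Treewidth 2.
One optimal decomposition is:
Bags: B1 = {a, c, d}  B2 = {a, b, c}
Tree: B1–B2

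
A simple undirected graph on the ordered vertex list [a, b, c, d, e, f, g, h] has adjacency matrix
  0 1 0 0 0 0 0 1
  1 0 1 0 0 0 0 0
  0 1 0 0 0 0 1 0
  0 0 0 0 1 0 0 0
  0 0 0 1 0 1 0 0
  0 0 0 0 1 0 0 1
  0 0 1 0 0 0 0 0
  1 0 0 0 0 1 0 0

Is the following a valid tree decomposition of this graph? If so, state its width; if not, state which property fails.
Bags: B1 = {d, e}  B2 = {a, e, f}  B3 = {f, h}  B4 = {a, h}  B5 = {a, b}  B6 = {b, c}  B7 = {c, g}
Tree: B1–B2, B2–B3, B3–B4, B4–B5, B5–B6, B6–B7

A tree decomposition must satisfy three properties: every vertex lies in some bag; for every edge, both endpoints lie together in some bag; and for every vertex, the bags containing it form a connected subtree. Here bags containing vertex a are not connected in the tree, so the decomposition is invalid.

No — bags containing vertex a are not connected in the tree.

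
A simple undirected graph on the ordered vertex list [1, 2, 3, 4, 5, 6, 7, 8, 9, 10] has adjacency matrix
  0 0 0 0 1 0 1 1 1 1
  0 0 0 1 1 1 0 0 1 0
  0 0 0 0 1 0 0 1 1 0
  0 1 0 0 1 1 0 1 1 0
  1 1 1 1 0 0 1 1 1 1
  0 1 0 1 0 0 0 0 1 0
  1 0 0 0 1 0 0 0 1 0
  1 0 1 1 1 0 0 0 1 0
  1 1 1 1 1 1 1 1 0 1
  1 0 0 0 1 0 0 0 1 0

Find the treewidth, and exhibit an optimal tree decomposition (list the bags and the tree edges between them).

The largest bag has 4 vertices, giving width 3; this decomposition certifies tw(G) ≤ 3. Conversely, {1, 5, 8, 9} is a clique of size 4, and the vertices of any clique must share a bag in every tree decomposition; so some bag has ≥ 4 vertices and tw(G) ≥ 3. Hence tw(G) = 3 exactly.

Treewidth 3.
One such decomposition:
Bags: B1 = {1, 5, 9, 10}  B2 = {1, 5, 8, 9}  B3 = {1, 5, 7, 9}  B4 = {4, 5, 8, 9}  B5 = {2, 4, 5, 9}  B6 = {2, 4, 6, 9}  B7 = {3, 5, 8, 9}
Tree: B1–B2, B2–B3, B2–B4, B4–B5, B5–B6, B4–B7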